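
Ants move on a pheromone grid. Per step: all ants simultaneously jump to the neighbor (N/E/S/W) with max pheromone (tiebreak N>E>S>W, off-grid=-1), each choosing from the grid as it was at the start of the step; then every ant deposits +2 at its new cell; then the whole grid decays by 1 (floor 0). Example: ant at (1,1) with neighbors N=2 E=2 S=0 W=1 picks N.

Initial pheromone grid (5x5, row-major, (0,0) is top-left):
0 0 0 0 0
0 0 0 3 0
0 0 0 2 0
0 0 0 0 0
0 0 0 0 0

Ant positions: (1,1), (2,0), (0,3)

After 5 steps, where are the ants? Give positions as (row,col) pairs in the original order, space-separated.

Step 1: ant0:(1,1)->N->(0,1) | ant1:(2,0)->N->(1,0) | ant2:(0,3)->S->(1,3)
  grid max=4 at (1,3)
Step 2: ant0:(0,1)->E->(0,2) | ant1:(1,0)->N->(0,0) | ant2:(1,3)->S->(2,3)
  grid max=3 at (1,3)
Step 3: ant0:(0,2)->E->(0,3) | ant1:(0,0)->E->(0,1) | ant2:(2,3)->N->(1,3)
  grid max=4 at (1,3)
Step 4: ant0:(0,3)->S->(1,3) | ant1:(0,1)->E->(0,2) | ant2:(1,3)->N->(0,3)
  grid max=5 at (1,3)
Step 5: ant0:(1,3)->N->(0,3) | ant1:(0,2)->E->(0,3) | ant2:(0,3)->S->(1,3)
  grid max=6 at (1,3)

(0,3) (0,3) (1,3)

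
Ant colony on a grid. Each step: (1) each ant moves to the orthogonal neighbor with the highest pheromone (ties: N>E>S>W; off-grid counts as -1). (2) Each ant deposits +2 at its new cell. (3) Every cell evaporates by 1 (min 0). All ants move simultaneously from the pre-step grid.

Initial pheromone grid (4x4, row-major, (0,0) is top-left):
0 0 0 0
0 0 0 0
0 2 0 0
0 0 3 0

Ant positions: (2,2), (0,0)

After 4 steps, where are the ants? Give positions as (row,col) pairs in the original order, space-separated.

Step 1: ant0:(2,2)->S->(3,2) | ant1:(0,0)->E->(0,1)
  grid max=4 at (3,2)
Step 2: ant0:(3,2)->N->(2,2) | ant1:(0,1)->E->(0,2)
  grid max=3 at (3,2)
Step 3: ant0:(2,2)->S->(3,2) | ant1:(0,2)->E->(0,3)
  grid max=4 at (3,2)
Step 4: ant0:(3,2)->N->(2,2) | ant1:(0,3)->S->(1,3)
  grid max=3 at (3,2)

(2,2) (1,3)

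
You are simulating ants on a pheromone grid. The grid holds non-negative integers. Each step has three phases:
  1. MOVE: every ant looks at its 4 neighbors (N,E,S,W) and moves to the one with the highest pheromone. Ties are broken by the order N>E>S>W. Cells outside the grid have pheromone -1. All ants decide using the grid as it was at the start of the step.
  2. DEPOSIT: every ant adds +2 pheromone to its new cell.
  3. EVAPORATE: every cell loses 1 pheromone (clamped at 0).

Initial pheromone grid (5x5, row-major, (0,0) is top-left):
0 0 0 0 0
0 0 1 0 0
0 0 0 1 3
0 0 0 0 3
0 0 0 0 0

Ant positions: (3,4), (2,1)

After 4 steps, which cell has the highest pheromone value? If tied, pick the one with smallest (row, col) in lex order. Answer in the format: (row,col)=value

Answer: (2,4)=3

Derivation:
Step 1: ant0:(3,4)->N->(2,4) | ant1:(2,1)->N->(1,1)
  grid max=4 at (2,4)
Step 2: ant0:(2,4)->S->(3,4) | ant1:(1,1)->N->(0,1)
  grid max=3 at (2,4)
Step 3: ant0:(3,4)->N->(2,4) | ant1:(0,1)->E->(0,2)
  grid max=4 at (2,4)
Step 4: ant0:(2,4)->S->(3,4) | ant1:(0,2)->E->(0,3)
  grid max=3 at (2,4)
Final grid:
  0 0 0 1 0
  0 0 0 0 0
  0 0 0 0 3
  0 0 0 0 3
  0 0 0 0 0
Max pheromone 3 at (2,4)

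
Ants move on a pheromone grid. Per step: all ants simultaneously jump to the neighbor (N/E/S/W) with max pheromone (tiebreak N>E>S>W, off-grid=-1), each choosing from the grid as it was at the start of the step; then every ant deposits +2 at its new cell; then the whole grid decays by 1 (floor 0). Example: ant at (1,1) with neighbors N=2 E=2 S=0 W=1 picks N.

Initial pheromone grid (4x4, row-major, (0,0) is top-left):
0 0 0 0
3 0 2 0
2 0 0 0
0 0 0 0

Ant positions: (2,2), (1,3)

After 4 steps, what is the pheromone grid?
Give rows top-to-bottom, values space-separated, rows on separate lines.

After step 1: ants at (1,2),(1,2)
  0 0 0 0
  2 0 5 0
  1 0 0 0
  0 0 0 0
After step 2: ants at (0,2),(0,2)
  0 0 3 0
  1 0 4 0
  0 0 0 0
  0 0 0 0
After step 3: ants at (1,2),(1,2)
  0 0 2 0
  0 0 7 0
  0 0 0 0
  0 0 0 0
After step 4: ants at (0,2),(0,2)
  0 0 5 0
  0 0 6 0
  0 0 0 0
  0 0 0 0

0 0 5 0
0 0 6 0
0 0 0 0
0 0 0 0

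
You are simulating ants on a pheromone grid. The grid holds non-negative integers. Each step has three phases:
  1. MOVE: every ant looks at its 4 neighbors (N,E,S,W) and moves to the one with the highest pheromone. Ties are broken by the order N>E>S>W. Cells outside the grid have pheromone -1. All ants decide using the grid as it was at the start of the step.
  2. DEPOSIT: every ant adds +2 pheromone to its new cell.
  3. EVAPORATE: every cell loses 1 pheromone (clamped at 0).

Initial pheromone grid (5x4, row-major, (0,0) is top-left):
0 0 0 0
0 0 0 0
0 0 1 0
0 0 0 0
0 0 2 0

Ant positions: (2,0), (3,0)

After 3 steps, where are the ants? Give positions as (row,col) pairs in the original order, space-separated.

Step 1: ant0:(2,0)->N->(1,0) | ant1:(3,0)->N->(2,0)
  grid max=1 at (1,0)
Step 2: ant0:(1,0)->S->(2,0) | ant1:(2,0)->N->(1,0)
  grid max=2 at (1,0)
Step 3: ant0:(2,0)->N->(1,0) | ant1:(1,0)->S->(2,0)
  grid max=3 at (1,0)

(1,0) (2,0)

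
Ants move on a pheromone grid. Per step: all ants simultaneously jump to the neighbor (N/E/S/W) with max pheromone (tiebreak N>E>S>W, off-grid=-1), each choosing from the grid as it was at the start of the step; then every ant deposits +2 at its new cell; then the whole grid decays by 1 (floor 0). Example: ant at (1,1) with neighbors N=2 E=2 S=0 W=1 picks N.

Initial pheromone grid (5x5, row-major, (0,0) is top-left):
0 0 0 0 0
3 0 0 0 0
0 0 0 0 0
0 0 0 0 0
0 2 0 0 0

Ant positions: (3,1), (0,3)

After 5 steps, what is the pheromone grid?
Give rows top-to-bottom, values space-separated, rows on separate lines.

After step 1: ants at (4,1),(0,4)
  0 0 0 0 1
  2 0 0 0 0
  0 0 0 0 0
  0 0 0 0 0
  0 3 0 0 0
After step 2: ants at (3,1),(1,4)
  0 0 0 0 0
  1 0 0 0 1
  0 0 0 0 0
  0 1 0 0 0
  0 2 0 0 0
After step 3: ants at (4,1),(0,4)
  0 0 0 0 1
  0 0 0 0 0
  0 0 0 0 0
  0 0 0 0 0
  0 3 0 0 0
After step 4: ants at (3,1),(1,4)
  0 0 0 0 0
  0 0 0 0 1
  0 0 0 0 0
  0 1 0 0 0
  0 2 0 0 0
After step 5: ants at (4,1),(0,4)
  0 0 0 0 1
  0 0 0 0 0
  0 0 0 0 0
  0 0 0 0 0
  0 3 0 0 0

0 0 0 0 1
0 0 0 0 0
0 0 0 0 0
0 0 0 0 0
0 3 0 0 0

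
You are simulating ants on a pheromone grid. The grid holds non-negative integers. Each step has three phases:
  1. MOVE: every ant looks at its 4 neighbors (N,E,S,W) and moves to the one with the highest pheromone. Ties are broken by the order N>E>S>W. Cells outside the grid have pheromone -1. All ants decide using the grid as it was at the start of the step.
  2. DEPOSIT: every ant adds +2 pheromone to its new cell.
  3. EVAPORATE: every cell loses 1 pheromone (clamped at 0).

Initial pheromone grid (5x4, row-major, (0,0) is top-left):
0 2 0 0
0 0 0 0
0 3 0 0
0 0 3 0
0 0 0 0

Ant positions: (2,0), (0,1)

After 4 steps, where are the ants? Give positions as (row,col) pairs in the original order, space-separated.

Step 1: ant0:(2,0)->E->(2,1) | ant1:(0,1)->E->(0,2)
  grid max=4 at (2,1)
Step 2: ant0:(2,1)->N->(1,1) | ant1:(0,2)->W->(0,1)
  grid max=3 at (2,1)
Step 3: ant0:(1,1)->S->(2,1) | ant1:(0,1)->S->(1,1)
  grid max=4 at (2,1)
Step 4: ant0:(2,1)->N->(1,1) | ant1:(1,1)->S->(2,1)
  grid max=5 at (2,1)

(1,1) (2,1)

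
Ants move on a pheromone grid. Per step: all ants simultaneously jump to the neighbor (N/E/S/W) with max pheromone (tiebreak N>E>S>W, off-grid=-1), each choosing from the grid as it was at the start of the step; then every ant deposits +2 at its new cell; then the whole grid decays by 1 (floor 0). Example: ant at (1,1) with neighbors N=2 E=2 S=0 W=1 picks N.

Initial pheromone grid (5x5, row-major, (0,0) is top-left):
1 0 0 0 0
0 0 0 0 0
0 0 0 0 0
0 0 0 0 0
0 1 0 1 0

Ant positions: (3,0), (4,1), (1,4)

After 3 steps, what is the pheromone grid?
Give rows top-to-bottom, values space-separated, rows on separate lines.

After step 1: ants at (2,0),(3,1),(0,4)
  0 0 0 0 1
  0 0 0 0 0
  1 0 0 0 0
  0 1 0 0 0
  0 0 0 0 0
After step 2: ants at (1,0),(2,1),(1,4)
  0 0 0 0 0
  1 0 0 0 1
  0 1 0 0 0
  0 0 0 0 0
  0 0 0 0 0
After step 3: ants at (0,0),(1,1),(0,4)
  1 0 0 0 1
  0 1 0 0 0
  0 0 0 0 0
  0 0 0 0 0
  0 0 0 0 0

1 0 0 0 1
0 1 0 0 0
0 0 0 0 0
0 0 0 0 0
0 0 0 0 0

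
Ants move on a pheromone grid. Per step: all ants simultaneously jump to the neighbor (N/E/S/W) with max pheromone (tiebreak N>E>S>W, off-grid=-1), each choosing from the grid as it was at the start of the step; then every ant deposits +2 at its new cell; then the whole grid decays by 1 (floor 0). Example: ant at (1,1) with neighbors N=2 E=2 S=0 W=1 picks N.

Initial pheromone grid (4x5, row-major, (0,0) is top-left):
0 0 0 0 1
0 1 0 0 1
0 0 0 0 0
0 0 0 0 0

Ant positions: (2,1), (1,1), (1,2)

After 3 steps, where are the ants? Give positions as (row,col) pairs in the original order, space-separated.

Step 1: ant0:(2,1)->N->(1,1) | ant1:(1,1)->N->(0,1) | ant2:(1,2)->W->(1,1)
  grid max=4 at (1,1)
Step 2: ant0:(1,1)->N->(0,1) | ant1:(0,1)->S->(1,1) | ant2:(1,1)->N->(0,1)
  grid max=5 at (1,1)
Step 3: ant0:(0,1)->S->(1,1) | ant1:(1,1)->N->(0,1) | ant2:(0,1)->S->(1,1)
  grid max=8 at (1,1)

(1,1) (0,1) (1,1)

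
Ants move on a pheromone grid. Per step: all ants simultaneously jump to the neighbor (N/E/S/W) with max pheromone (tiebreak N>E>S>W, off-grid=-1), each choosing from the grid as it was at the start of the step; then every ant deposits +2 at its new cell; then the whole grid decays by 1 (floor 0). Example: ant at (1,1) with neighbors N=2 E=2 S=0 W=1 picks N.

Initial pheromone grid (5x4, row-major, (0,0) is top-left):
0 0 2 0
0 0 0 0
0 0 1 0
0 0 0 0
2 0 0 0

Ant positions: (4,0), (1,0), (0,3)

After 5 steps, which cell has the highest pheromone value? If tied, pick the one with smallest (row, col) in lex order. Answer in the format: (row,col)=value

Answer: (0,2)=7

Derivation:
Step 1: ant0:(4,0)->N->(3,0) | ant1:(1,0)->N->(0,0) | ant2:(0,3)->W->(0,2)
  grid max=3 at (0,2)
Step 2: ant0:(3,0)->S->(4,0) | ant1:(0,0)->E->(0,1) | ant2:(0,2)->E->(0,3)
  grid max=2 at (0,2)
Step 3: ant0:(4,0)->N->(3,0) | ant1:(0,1)->E->(0,2) | ant2:(0,3)->W->(0,2)
  grid max=5 at (0,2)
Step 4: ant0:(3,0)->S->(4,0) | ant1:(0,2)->E->(0,3) | ant2:(0,2)->E->(0,3)
  grid max=4 at (0,2)
Step 5: ant0:(4,0)->N->(3,0) | ant1:(0,3)->W->(0,2) | ant2:(0,3)->W->(0,2)
  grid max=7 at (0,2)
Final grid:
  0 0 7 2
  0 0 0 0
  0 0 0 0
  1 0 0 0
  1 0 0 0
Max pheromone 7 at (0,2)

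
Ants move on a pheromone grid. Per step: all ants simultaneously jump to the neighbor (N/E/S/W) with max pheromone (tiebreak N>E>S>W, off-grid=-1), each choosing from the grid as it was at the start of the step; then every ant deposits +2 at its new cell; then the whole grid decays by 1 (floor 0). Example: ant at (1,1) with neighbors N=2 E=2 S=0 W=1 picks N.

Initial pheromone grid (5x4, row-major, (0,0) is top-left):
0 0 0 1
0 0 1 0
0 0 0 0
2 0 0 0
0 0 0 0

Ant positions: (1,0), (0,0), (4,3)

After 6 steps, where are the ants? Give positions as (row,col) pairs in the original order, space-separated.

Step 1: ant0:(1,0)->N->(0,0) | ant1:(0,0)->E->(0,1) | ant2:(4,3)->N->(3,3)
  grid max=1 at (0,0)
Step 2: ant0:(0,0)->E->(0,1) | ant1:(0,1)->W->(0,0) | ant2:(3,3)->N->(2,3)
  grid max=2 at (0,0)
Step 3: ant0:(0,1)->W->(0,0) | ant1:(0,0)->E->(0,1) | ant2:(2,3)->N->(1,3)
  grid max=3 at (0,0)
Step 4: ant0:(0,0)->E->(0,1) | ant1:(0,1)->W->(0,0) | ant2:(1,3)->N->(0,3)
  grid max=4 at (0,0)
Step 5: ant0:(0,1)->W->(0,0) | ant1:(0,0)->E->(0,1) | ant2:(0,3)->S->(1,3)
  grid max=5 at (0,0)
Step 6: ant0:(0,0)->E->(0,1) | ant1:(0,1)->W->(0,0) | ant2:(1,3)->N->(0,3)
  grid max=6 at (0,0)

(0,1) (0,0) (0,3)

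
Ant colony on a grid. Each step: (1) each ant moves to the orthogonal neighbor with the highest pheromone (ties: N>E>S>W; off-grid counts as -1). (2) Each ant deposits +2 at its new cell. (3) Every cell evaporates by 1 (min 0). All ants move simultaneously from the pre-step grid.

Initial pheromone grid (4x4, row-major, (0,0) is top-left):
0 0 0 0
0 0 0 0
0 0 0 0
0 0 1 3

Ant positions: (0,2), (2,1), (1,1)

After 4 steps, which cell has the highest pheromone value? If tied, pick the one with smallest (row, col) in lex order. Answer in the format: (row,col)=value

Step 1: ant0:(0,2)->E->(0,3) | ant1:(2,1)->N->(1,1) | ant2:(1,1)->N->(0,1)
  grid max=2 at (3,3)
Step 2: ant0:(0,3)->S->(1,3) | ant1:(1,1)->N->(0,1) | ant2:(0,1)->S->(1,1)
  grid max=2 at (0,1)
Step 3: ant0:(1,3)->N->(0,3) | ant1:(0,1)->S->(1,1) | ant2:(1,1)->N->(0,1)
  grid max=3 at (0,1)
Step 4: ant0:(0,3)->S->(1,3) | ant1:(1,1)->N->(0,1) | ant2:(0,1)->S->(1,1)
  grid max=4 at (0,1)
Final grid:
  0 4 0 0
  0 4 0 1
  0 0 0 0
  0 0 0 0
Max pheromone 4 at (0,1)

Answer: (0,1)=4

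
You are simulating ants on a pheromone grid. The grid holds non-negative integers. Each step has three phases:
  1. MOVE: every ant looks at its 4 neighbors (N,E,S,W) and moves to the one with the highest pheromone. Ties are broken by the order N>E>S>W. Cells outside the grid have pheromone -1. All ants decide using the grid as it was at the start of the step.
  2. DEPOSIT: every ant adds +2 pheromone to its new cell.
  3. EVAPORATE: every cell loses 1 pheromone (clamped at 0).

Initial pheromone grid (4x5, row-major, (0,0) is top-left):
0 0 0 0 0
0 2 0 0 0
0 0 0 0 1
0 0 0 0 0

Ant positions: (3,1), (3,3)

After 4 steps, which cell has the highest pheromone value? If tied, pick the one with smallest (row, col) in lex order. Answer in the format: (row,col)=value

Answer: (1,1)=2

Derivation:
Step 1: ant0:(3,1)->N->(2,1) | ant1:(3,3)->N->(2,3)
  grid max=1 at (1,1)
Step 2: ant0:(2,1)->N->(1,1) | ant1:(2,3)->N->(1,3)
  grid max=2 at (1,1)
Step 3: ant0:(1,1)->N->(0,1) | ant1:(1,3)->N->(0,3)
  grid max=1 at (0,1)
Step 4: ant0:(0,1)->S->(1,1) | ant1:(0,3)->E->(0,4)
  grid max=2 at (1,1)
Final grid:
  0 0 0 0 1
  0 2 0 0 0
  0 0 0 0 0
  0 0 0 0 0
Max pheromone 2 at (1,1)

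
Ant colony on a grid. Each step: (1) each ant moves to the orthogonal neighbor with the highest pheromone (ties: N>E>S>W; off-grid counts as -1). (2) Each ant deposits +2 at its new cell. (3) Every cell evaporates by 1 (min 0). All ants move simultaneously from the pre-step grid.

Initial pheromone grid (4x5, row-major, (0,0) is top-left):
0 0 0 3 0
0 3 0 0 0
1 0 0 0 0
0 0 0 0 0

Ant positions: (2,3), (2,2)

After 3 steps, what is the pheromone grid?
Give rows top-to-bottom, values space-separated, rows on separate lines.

After step 1: ants at (1,3),(1,2)
  0 0 0 2 0
  0 2 1 1 0
  0 0 0 0 0
  0 0 0 0 0
After step 2: ants at (0,3),(1,1)
  0 0 0 3 0
  0 3 0 0 0
  0 0 0 0 0
  0 0 0 0 0
After step 3: ants at (0,4),(0,1)
  0 1 0 2 1
  0 2 0 0 0
  0 0 0 0 0
  0 0 0 0 0

0 1 0 2 1
0 2 0 0 0
0 0 0 0 0
0 0 0 0 0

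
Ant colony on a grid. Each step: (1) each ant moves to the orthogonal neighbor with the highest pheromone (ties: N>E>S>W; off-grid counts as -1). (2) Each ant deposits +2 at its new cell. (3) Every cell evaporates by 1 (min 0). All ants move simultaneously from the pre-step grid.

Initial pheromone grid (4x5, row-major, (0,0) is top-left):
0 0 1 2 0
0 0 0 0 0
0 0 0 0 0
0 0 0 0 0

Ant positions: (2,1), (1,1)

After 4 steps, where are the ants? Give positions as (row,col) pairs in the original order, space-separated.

Step 1: ant0:(2,1)->N->(1,1) | ant1:(1,1)->N->(0,1)
  grid max=1 at (0,1)
Step 2: ant0:(1,1)->N->(0,1) | ant1:(0,1)->S->(1,1)
  grid max=2 at (0,1)
Step 3: ant0:(0,1)->S->(1,1) | ant1:(1,1)->N->(0,1)
  grid max=3 at (0,1)
Step 4: ant0:(1,1)->N->(0,1) | ant1:(0,1)->S->(1,1)
  grid max=4 at (0,1)

(0,1) (1,1)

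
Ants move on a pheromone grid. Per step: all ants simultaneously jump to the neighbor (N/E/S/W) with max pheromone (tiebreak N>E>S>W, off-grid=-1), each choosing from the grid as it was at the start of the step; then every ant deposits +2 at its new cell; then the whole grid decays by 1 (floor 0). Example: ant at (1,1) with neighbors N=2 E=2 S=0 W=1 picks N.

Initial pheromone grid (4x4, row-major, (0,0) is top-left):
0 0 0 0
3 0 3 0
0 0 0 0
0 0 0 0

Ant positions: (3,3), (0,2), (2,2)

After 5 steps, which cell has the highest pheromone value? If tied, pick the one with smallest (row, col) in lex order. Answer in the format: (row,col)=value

Answer: (1,2)=14

Derivation:
Step 1: ant0:(3,3)->N->(2,3) | ant1:(0,2)->S->(1,2) | ant2:(2,2)->N->(1,2)
  grid max=6 at (1,2)
Step 2: ant0:(2,3)->N->(1,3) | ant1:(1,2)->N->(0,2) | ant2:(1,2)->N->(0,2)
  grid max=5 at (1,2)
Step 3: ant0:(1,3)->W->(1,2) | ant1:(0,2)->S->(1,2) | ant2:(0,2)->S->(1,2)
  grid max=10 at (1,2)
Step 4: ant0:(1,2)->N->(0,2) | ant1:(1,2)->N->(0,2) | ant2:(1,2)->N->(0,2)
  grid max=9 at (1,2)
Step 5: ant0:(0,2)->S->(1,2) | ant1:(0,2)->S->(1,2) | ant2:(0,2)->S->(1,2)
  grid max=14 at (1,2)
Final grid:
  0 0 6 0
  0 0 14 0
  0 0 0 0
  0 0 0 0
Max pheromone 14 at (1,2)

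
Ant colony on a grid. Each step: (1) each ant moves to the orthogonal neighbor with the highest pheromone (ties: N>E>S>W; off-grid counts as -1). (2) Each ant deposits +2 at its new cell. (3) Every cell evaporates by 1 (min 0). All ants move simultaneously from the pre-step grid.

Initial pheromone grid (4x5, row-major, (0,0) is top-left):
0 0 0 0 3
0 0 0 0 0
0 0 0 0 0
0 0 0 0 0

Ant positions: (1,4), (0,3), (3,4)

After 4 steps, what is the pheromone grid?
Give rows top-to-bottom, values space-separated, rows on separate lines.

After step 1: ants at (0,4),(0,4),(2,4)
  0 0 0 0 6
  0 0 0 0 0
  0 0 0 0 1
  0 0 0 0 0
After step 2: ants at (1,4),(1,4),(1,4)
  0 0 0 0 5
  0 0 0 0 5
  0 0 0 0 0
  0 0 0 0 0
After step 3: ants at (0,4),(0,4),(0,4)
  0 0 0 0 10
  0 0 0 0 4
  0 0 0 0 0
  0 0 0 0 0
After step 4: ants at (1,4),(1,4),(1,4)
  0 0 0 0 9
  0 0 0 0 9
  0 0 0 0 0
  0 0 0 0 0

0 0 0 0 9
0 0 0 0 9
0 0 0 0 0
0 0 0 0 0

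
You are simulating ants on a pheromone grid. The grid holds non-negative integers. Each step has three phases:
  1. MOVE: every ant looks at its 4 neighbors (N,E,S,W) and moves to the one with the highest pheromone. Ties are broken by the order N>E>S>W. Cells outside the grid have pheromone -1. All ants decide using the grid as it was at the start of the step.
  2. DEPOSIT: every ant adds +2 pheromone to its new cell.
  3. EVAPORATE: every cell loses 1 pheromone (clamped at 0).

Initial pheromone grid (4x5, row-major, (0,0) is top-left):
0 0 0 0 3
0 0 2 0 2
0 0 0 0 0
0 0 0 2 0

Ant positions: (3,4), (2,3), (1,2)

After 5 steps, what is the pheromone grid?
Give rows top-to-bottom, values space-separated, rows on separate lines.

After step 1: ants at (3,3),(3,3),(0,2)
  0 0 1 0 2
  0 0 1 0 1
  0 0 0 0 0
  0 0 0 5 0
After step 2: ants at (2,3),(2,3),(1,2)
  0 0 0 0 1
  0 0 2 0 0
  0 0 0 3 0
  0 0 0 4 0
After step 3: ants at (3,3),(3,3),(0,2)
  0 0 1 0 0
  0 0 1 0 0
  0 0 0 2 0
  0 0 0 7 0
After step 4: ants at (2,3),(2,3),(1,2)
  0 0 0 0 0
  0 0 2 0 0
  0 0 0 5 0
  0 0 0 6 0
After step 5: ants at (3,3),(3,3),(0,2)
  0 0 1 0 0
  0 0 1 0 0
  0 0 0 4 0
  0 0 0 9 0

0 0 1 0 0
0 0 1 0 0
0 0 0 4 0
0 0 0 9 0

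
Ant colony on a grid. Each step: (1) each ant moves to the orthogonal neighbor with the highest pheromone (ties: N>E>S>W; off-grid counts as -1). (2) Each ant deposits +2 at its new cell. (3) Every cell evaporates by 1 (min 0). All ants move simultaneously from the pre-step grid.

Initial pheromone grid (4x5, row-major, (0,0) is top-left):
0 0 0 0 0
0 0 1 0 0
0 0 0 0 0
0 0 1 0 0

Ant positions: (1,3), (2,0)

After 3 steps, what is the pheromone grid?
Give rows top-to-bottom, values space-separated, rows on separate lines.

After step 1: ants at (1,2),(1,0)
  0 0 0 0 0
  1 0 2 0 0
  0 0 0 0 0
  0 0 0 0 0
After step 2: ants at (0,2),(0,0)
  1 0 1 0 0
  0 0 1 0 0
  0 0 0 0 0
  0 0 0 0 0
After step 3: ants at (1,2),(0,1)
  0 1 0 0 0
  0 0 2 0 0
  0 0 0 0 0
  0 0 0 0 0

0 1 0 0 0
0 0 2 0 0
0 0 0 0 0
0 0 0 0 0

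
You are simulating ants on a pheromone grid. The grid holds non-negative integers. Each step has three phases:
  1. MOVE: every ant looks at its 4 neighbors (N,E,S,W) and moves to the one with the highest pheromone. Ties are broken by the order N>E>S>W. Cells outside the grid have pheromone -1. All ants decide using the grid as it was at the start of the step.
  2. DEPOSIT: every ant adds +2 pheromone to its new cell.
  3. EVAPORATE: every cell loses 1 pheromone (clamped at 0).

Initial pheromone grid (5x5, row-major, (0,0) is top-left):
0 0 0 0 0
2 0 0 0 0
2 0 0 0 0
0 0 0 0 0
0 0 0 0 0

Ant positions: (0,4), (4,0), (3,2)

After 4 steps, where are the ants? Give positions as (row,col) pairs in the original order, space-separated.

Step 1: ant0:(0,4)->S->(1,4) | ant1:(4,0)->N->(3,0) | ant2:(3,2)->N->(2,2)
  grid max=1 at (1,0)
Step 2: ant0:(1,4)->N->(0,4) | ant1:(3,0)->N->(2,0) | ant2:(2,2)->N->(1,2)
  grid max=2 at (2,0)
Step 3: ant0:(0,4)->S->(1,4) | ant1:(2,0)->N->(1,0) | ant2:(1,2)->N->(0,2)
  grid max=1 at (0,2)
Step 4: ant0:(1,4)->N->(0,4) | ant1:(1,0)->S->(2,0) | ant2:(0,2)->E->(0,3)
  grid max=2 at (2,0)

(0,4) (2,0) (0,3)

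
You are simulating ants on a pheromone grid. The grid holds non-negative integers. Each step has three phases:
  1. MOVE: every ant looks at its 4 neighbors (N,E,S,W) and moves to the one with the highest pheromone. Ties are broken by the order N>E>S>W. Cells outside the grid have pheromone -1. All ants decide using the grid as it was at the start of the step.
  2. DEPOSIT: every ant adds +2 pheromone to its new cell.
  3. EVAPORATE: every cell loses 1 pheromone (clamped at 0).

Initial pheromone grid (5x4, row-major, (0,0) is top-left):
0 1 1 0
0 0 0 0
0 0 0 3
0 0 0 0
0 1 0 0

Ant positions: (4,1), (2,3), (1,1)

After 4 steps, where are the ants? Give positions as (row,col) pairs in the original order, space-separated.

Step 1: ant0:(4,1)->N->(3,1) | ant1:(2,3)->N->(1,3) | ant2:(1,1)->N->(0,1)
  grid max=2 at (0,1)
Step 2: ant0:(3,1)->N->(2,1) | ant1:(1,3)->S->(2,3) | ant2:(0,1)->E->(0,2)
  grid max=3 at (2,3)
Step 3: ant0:(2,1)->N->(1,1) | ant1:(2,3)->N->(1,3) | ant2:(0,2)->W->(0,1)
  grid max=2 at (0,1)
Step 4: ant0:(1,1)->N->(0,1) | ant1:(1,3)->S->(2,3) | ant2:(0,1)->S->(1,1)
  grid max=3 at (0,1)

(0,1) (2,3) (1,1)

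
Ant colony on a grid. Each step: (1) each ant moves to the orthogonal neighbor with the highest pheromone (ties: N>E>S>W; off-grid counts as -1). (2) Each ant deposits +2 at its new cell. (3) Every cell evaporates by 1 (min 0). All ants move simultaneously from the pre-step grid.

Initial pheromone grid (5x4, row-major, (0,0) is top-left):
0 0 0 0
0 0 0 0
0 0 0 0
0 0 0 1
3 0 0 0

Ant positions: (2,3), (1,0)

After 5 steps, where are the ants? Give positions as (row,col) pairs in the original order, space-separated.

Step 1: ant0:(2,3)->S->(3,3) | ant1:(1,0)->N->(0,0)
  grid max=2 at (3,3)
Step 2: ant0:(3,3)->N->(2,3) | ant1:(0,0)->E->(0,1)
  grid max=1 at (0,1)
Step 3: ant0:(2,3)->S->(3,3) | ant1:(0,1)->E->(0,2)
  grid max=2 at (3,3)
Step 4: ant0:(3,3)->N->(2,3) | ant1:(0,2)->E->(0,3)
  grid max=1 at (0,3)
Step 5: ant0:(2,3)->S->(3,3) | ant1:(0,3)->S->(1,3)
  grid max=2 at (3,3)

(3,3) (1,3)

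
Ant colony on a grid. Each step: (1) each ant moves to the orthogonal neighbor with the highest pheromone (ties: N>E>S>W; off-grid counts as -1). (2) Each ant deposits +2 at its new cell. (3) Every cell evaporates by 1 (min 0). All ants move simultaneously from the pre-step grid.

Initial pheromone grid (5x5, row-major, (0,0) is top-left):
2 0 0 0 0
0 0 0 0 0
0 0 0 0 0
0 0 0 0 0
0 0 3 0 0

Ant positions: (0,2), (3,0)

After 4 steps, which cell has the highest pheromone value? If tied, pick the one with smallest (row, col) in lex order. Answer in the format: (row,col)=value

Answer: (0,1)=1

Derivation:
Step 1: ant0:(0,2)->E->(0,3) | ant1:(3,0)->N->(2,0)
  grid max=2 at (4,2)
Step 2: ant0:(0,3)->E->(0,4) | ant1:(2,0)->N->(1,0)
  grid max=1 at (0,4)
Step 3: ant0:(0,4)->S->(1,4) | ant1:(1,0)->N->(0,0)
  grid max=1 at (0,0)
Step 4: ant0:(1,4)->N->(0,4) | ant1:(0,0)->E->(0,1)
  grid max=1 at (0,1)
Final grid:
  0 1 0 0 1
  0 0 0 0 0
  0 0 0 0 0
  0 0 0 0 0
  0 0 0 0 0
Max pheromone 1 at (0,1)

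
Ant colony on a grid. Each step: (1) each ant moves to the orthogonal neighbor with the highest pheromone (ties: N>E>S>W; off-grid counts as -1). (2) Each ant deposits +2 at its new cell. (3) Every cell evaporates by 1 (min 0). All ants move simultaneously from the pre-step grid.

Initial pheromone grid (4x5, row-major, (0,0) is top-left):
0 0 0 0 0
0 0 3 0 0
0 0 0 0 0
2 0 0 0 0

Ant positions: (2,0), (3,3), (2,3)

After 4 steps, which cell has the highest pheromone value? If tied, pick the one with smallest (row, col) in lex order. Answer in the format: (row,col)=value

Answer: (1,2)=5

Derivation:
Step 1: ant0:(2,0)->S->(3,0) | ant1:(3,3)->N->(2,3) | ant2:(2,3)->N->(1,3)
  grid max=3 at (3,0)
Step 2: ant0:(3,0)->N->(2,0) | ant1:(2,3)->N->(1,3) | ant2:(1,3)->W->(1,2)
  grid max=3 at (1,2)
Step 3: ant0:(2,0)->S->(3,0) | ant1:(1,3)->W->(1,2) | ant2:(1,2)->E->(1,3)
  grid max=4 at (1,2)
Step 4: ant0:(3,0)->N->(2,0) | ant1:(1,2)->E->(1,3) | ant2:(1,3)->W->(1,2)
  grid max=5 at (1,2)
Final grid:
  0 0 0 0 0
  0 0 5 4 0
  1 0 0 0 0
  2 0 0 0 0
Max pheromone 5 at (1,2)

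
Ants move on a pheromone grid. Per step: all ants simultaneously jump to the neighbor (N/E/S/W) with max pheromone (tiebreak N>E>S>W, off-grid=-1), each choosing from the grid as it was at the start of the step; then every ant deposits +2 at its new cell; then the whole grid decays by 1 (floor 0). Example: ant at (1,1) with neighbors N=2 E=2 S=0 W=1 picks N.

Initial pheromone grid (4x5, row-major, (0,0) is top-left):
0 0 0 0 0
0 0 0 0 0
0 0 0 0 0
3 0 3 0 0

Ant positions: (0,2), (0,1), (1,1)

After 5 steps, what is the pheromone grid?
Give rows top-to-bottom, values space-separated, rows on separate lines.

After step 1: ants at (0,3),(0,2),(0,1)
  0 1 1 1 0
  0 0 0 0 0
  0 0 0 0 0
  2 0 2 0 0
After step 2: ants at (0,2),(0,3),(0,2)
  0 0 4 2 0
  0 0 0 0 0
  0 0 0 0 0
  1 0 1 0 0
After step 3: ants at (0,3),(0,2),(0,3)
  0 0 5 5 0
  0 0 0 0 0
  0 0 0 0 0
  0 0 0 0 0
After step 4: ants at (0,2),(0,3),(0,2)
  0 0 8 6 0
  0 0 0 0 0
  0 0 0 0 0
  0 0 0 0 0
After step 5: ants at (0,3),(0,2),(0,3)
  0 0 9 9 0
  0 0 0 0 0
  0 0 0 0 0
  0 0 0 0 0

0 0 9 9 0
0 0 0 0 0
0 0 0 0 0
0 0 0 0 0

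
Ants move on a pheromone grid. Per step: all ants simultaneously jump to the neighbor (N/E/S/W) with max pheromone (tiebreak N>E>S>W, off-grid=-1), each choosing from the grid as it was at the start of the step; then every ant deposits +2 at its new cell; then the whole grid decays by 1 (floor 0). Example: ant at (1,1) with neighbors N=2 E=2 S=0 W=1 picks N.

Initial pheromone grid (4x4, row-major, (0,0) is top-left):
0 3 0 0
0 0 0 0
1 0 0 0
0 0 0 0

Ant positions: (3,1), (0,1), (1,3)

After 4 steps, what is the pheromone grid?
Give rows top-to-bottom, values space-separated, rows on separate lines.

After step 1: ants at (2,1),(0,2),(0,3)
  0 2 1 1
  0 0 0 0
  0 1 0 0
  0 0 0 0
After step 2: ants at (1,1),(0,1),(0,2)
  0 3 2 0
  0 1 0 0
  0 0 0 0
  0 0 0 0
After step 3: ants at (0,1),(0,2),(0,1)
  0 6 3 0
  0 0 0 0
  0 0 0 0
  0 0 0 0
After step 4: ants at (0,2),(0,1),(0,2)
  0 7 6 0
  0 0 0 0
  0 0 0 0
  0 0 0 0

0 7 6 0
0 0 0 0
0 0 0 0
0 0 0 0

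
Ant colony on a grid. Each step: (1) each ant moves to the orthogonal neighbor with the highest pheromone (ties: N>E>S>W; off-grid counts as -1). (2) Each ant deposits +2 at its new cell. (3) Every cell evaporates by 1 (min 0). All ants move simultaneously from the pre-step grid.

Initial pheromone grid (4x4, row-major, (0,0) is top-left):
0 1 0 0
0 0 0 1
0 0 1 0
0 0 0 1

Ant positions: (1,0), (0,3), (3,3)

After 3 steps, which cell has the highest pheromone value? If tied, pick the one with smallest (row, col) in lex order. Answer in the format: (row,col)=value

Answer: (1,3)=4

Derivation:
Step 1: ant0:(1,0)->N->(0,0) | ant1:(0,3)->S->(1,3) | ant2:(3,3)->N->(2,3)
  grid max=2 at (1,3)
Step 2: ant0:(0,0)->E->(0,1) | ant1:(1,3)->S->(2,3) | ant2:(2,3)->N->(1,3)
  grid max=3 at (1,3)
Step 3: ant0:(0,1)->E->(0,2) | ant1:(2,3)->N->(1,3) | ant2:(1,3)->S->(2,3)
  grid max=4 at (1,3)
Final grid:
  0 0 1 0
  0 0 0 4
  0 0 0 3
  0 0 0 0
Max pheromone 4 at (1,3)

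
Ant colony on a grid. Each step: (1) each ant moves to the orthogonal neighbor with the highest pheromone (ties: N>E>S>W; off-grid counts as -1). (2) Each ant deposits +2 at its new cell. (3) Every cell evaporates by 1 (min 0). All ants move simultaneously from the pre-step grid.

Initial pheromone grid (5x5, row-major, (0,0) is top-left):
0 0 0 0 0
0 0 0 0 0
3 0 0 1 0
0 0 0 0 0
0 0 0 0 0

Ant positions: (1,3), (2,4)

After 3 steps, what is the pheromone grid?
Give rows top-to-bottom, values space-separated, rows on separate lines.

After step 1: ants at (2,3),(2,3)
  0 0 0 0 0
  0 0 0 0 0
  2 0 0 4 0
  0 0 0 0 0
  0 0 0 0 0
After step 2: ants at (1,3),(1,3)
  0 0 0 0 0
  0 0 0 3 0
  1 0 0 3 0
  0 0 0 0 0
  0 0 0 0 0
After step 3: ants at (2,3),(2,3)
  0 0 0 0 0
  0 0 0 2 0
  0 0 0 6 0
  0 0 0 0 0
  0 0 0 0 0

0 0 0 0 0
0 0 0 2 0
0 0 0 6 0
0 0 0 0 0
0 0 0 0 0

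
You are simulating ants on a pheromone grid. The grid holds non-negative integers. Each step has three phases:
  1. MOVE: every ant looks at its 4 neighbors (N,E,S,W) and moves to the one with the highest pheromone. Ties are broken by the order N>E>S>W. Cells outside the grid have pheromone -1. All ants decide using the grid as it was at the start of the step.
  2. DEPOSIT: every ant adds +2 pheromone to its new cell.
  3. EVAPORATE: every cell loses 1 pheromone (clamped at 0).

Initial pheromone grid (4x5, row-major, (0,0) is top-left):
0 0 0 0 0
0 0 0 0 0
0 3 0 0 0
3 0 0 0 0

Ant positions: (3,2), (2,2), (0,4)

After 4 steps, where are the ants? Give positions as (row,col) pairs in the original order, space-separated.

Step 1: ant0:(3,2)->N->(2,2) | ant1:(2,2)->W->(2,1) | ant2:(0,4)->S->(1,4)
  grid max=4 at (2,1)
Step 2: ant0:(2,2)->W->(2,1) | ant1:(2,1)->E->(2,2) | ant2:(1,4)->N->(0,4)
  grid max=5 at (2,1)
Step 3: ant0:(2,1)->E->(2,2) | ant1:(2,2)->W->(2,1) | ant2:(0,4)->S->(1,4)
  grid max=6 at (2,1)
Step 4: ant0:(2,2)->W->(2,1) | ant1:(2,1)->E->(2,2) | ant2:(1,4)->N->(0,4)
  grid max=7 at (2,1)

(2,1) (2,2) (0,4)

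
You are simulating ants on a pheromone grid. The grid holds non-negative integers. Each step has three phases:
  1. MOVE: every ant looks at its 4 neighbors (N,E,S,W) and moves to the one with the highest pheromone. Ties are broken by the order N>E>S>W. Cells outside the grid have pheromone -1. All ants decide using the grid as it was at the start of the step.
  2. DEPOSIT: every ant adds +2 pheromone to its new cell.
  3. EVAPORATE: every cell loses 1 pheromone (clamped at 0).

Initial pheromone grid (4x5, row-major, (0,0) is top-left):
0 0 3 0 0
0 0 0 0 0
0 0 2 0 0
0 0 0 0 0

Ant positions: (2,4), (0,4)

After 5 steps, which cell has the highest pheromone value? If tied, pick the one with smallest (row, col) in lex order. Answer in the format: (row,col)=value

Step 1: ant0:(2,4)->N->(1,4) | ant1:(0,4)->S->(1,4)
  grid max=3 at (1,4)
Step 2: ant0:(1,4)->N->(0,4) | ant1:(1,4)->N->(0,4)
  grid max=3 at (0,4)
Step 3: ant0:(0,4)->S->(1,4) | ant1:(0,4)->S->(1,4)
  grid max=5 at (1,4)
Step 4: ant0:(1,4)->N->(0,4) | ant1:(1,4)->N->(0,4)
  grid max=5 at (0,4)
Step 5: ant0:(0,4)->S->(1,4) | ant1:(0,4)->S->(1,4)
  grid max=7 at (1,4)
Final grid:
  0 0 0 0 4
  0 0 0 0 7
  0 0 0 0 0
  0 0 0 0 0
Max pheromone 7 at (1,4)

Answer: (1,4)=7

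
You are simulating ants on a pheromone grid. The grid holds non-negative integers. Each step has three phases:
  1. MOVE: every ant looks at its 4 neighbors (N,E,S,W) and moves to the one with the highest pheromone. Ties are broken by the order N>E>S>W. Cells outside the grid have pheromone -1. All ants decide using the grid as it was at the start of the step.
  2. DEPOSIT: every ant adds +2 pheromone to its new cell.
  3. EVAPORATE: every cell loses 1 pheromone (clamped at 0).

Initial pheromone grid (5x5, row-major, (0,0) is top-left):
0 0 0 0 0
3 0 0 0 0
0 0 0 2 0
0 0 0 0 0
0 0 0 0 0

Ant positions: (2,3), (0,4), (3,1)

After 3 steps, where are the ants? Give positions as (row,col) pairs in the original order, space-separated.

Step 1: ant0:(2,3)->N->(1,3) | ant1:(0,4)->S->(1,4) | ant2:(3,1)->N->(2,1)
  grid max=2 at (1,0)
Step 2: ant0:(1,3)->E->(1,4) | ant1:(1,4)->W->(1,3) | ant2:(2,1)->N->(1,1)
  grid max=2 at (1,3)
Step 3: ant0:(1,4)->W->(1,3) | ant1:(1,3)->E->(1,4) | ant2:(1,1)->W->(1,0)
  grid max=3 at (1,3)

(1,3) (1,4) (1,0)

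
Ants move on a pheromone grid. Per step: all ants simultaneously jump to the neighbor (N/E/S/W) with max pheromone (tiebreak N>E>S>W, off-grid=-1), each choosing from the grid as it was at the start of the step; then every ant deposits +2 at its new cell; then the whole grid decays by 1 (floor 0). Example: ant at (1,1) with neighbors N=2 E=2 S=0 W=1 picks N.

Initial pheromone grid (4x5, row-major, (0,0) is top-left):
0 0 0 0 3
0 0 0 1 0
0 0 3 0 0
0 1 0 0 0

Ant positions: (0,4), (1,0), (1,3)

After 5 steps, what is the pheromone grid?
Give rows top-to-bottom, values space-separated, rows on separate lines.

After step 1: ants at (1,4),(0,0),(0,3)
  1 0 0 1 2
  0 0 0 0 1
  0 0 2 0 0
  0 0 0 0 0
After step 2: ants at (0,4),(0,1),(0,4)
  0 1 0 0 5
  0 0 0 0 0
  0 0 1 0 0
  0 0 0 0 0
After step 3: ants at (1,4),(0,2),(1,4)
  0 0 1 0 4
  0 0 0 0 3
  0 0 0 0 0
  0 0 0 0 0
After step 4: ants at (0,4),(0,3),(0,4)
  0 0 0 1 7
  0 0 0 0 2
  0 0 0 0 0
  0 0 0 0 0
After step 5: ants at (1,4),(0,4),(1,4)
  0 0 0 0 8
  0 0 0 0 5
  0 0 0 0 0
  0 0 0 0 0

0 0 0 0 8
0 0 0 0 5
0 0 0 0 0
0 0 0 0 0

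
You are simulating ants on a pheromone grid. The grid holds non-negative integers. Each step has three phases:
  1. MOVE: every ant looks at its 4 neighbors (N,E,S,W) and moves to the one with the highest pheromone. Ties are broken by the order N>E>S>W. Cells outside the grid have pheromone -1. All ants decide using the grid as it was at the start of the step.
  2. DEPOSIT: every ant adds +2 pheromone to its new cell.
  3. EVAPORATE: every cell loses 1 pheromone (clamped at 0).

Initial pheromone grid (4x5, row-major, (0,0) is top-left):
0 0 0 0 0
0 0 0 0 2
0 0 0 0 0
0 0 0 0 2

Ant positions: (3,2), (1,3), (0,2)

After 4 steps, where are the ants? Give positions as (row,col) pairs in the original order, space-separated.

Step 1: ant0:(3,2)->N->(2,2) | ant1:(1,3)->E->(1,4) | ant2:(0,2)->E->(0,3)
  grid max=3 at (1,4)
Step 2: ant0:(2,2)->N->(1,2) | ant1:(1,4)->N->(0,4) | ant2:(0,3)->E->(0,4)
  grid max=3 at (0,4)
Step 3: ant0:(1,2)->N->(0,2) | ant1:(0,4)->S->(1,4) | ant2:(0,4)->S->(1,4)
  grid max=5 at (1,4)
Step 4: ant0:(0,2)->E->(0,3) | ant1:(1,4)->N->(0,4) | ant2:(1,4)->N->(0,4)
  grid max=5 at (0,4)

(0,3) (0,4) (0,4)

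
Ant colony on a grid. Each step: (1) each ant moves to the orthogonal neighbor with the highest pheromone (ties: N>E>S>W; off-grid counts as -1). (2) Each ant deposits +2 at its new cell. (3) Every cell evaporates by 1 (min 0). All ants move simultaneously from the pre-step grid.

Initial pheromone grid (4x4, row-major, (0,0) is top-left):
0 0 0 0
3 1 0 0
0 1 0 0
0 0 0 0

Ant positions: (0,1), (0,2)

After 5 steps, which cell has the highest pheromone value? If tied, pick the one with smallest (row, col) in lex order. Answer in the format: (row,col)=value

Answer: (1,0)=2

Derivation:
Step 1: ant0:(0,1)->S->(1,1) | ant1:(0,2)->E->(0,3)
  grid max=2 at (1,0)
Step 2: ant0:(1,1)->W->(1,0) | ant1:(0,3)->S->(1,3)
  grid max=3 at (1,0)
Step 3: ant0:(1,0)->E->(1,1) | ant1:(1,3)->N->(0,3)
  grid max=2 at (1,0)
Step 4: ant0:(1,1)->W->(1,0) | ant1:(0,3)->S->(1,3)
  grid max=3 at (1,0)
Step 5: ant0:(1,0)->E->(1,1) | ant1:(1,3)->N->(0,3)
  grid max=2 at (1,0)
Final grid:
  0 0 0 1
  2 2 0 0
  0 0 0 0
  0 0 0 0
Max pheromone 2 at (1,0)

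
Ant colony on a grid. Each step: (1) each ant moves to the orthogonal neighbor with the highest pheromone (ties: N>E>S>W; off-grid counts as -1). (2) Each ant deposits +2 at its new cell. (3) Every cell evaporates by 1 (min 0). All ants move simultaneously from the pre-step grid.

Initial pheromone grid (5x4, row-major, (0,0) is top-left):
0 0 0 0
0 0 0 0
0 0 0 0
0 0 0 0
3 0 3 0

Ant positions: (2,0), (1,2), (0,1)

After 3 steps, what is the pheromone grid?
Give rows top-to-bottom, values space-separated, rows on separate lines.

After step 1: ants at (1,0),(0,2),(0,2)
  0 0 3 0
  1 0 0 0
  0 0 0 0
  0 0 0 0
  2 0 2 0
After step 2: ants at (0,0),(0,3),(0,3)
  1 0 2 3
  0 0 0 0
  0 0 0 0
  0 0 0 0
  1 0 1 0
After step 3: ants at (0,1),(0,2),(0,2)
  0 1 5 2
  0 0 0 0
  0 0 0 0
  0 0 0 0
  0 0 0 0

0 1 5 2
0 0 0 0
0 0 0 0
0 0 0 0
0 0 0 0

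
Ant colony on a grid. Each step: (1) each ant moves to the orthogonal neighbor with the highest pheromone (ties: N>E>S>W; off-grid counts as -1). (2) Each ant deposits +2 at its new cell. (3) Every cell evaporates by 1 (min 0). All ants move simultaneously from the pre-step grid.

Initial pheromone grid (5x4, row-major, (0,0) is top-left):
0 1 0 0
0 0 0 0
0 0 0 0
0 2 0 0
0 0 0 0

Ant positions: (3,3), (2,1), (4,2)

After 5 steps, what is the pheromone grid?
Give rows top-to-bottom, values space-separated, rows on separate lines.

After step 1: ants at (2,3),(3,1),(3,2)
  0 0 0 0
  0 0 0 0
  0 0 0 1
  0 3 1 0
  0 0 0 0
After step 2: ants at (1,3),(3,2),(3,1)
  0 0 0 0
  0 0 0 1
  0 0 0 0
  0 4 2 0
  0 0 0 0
After step 3: ants at (0,3),(3,1),(3,2)
  0 0 0 1
  0 0 0 0
  0 0 0 0
  0 5 3 0
  0 0 0 0
After step 4: ants at (1,3),(3,2),(3,1)
  0 0 0 0
  0 0 0 1
  0 0 0 0
  0 6 4 0
  0 0 0 0
After step 5: ants at (0,3),(3,1),(3,2)
  0 0 0 1
  0 0 0 0
  0 0 0 0
  0 7 5 0
  0 0 0 0

0 0 0 1
0 0 0 0
0 0 0 0
0 7 5 0
0 0 0 0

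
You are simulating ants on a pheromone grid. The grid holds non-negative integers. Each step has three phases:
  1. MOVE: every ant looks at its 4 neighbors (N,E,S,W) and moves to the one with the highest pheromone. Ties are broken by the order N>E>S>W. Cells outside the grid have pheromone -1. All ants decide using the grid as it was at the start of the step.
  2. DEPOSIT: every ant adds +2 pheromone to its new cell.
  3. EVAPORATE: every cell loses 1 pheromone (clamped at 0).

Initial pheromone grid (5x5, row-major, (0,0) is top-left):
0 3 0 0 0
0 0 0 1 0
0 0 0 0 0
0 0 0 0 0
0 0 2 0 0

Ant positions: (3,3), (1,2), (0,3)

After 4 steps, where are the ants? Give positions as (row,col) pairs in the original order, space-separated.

Step 1: ant0:(3,3)->N->(2,3) | ant1:(1,2)->E->(1,3) | ant2:(0,3)->S->(1,3)
  grid max=4 at (1,3)
Step 2: ant0:(2,3)->N->(1,3) | ant1:(1,3)->S->(2,3) | ant2:(1,3)->S->(2,3)
  grid max=5 at (1,3)
Step 3: ant0:(1,3)->S->(2,3) | ant1:(2,3)->N->(1,3) | ant2:(2,3)->N->(1,3)
  grid max=8 at (1,3)
Step 4: ant0:(2,3)->N->(1,3) | ant1:(1,3)->S->(2,3) | ant2:(1,3)->S->(2,3)
  grid max=9 at (1,3)

(1,3) (2,3) (2,3)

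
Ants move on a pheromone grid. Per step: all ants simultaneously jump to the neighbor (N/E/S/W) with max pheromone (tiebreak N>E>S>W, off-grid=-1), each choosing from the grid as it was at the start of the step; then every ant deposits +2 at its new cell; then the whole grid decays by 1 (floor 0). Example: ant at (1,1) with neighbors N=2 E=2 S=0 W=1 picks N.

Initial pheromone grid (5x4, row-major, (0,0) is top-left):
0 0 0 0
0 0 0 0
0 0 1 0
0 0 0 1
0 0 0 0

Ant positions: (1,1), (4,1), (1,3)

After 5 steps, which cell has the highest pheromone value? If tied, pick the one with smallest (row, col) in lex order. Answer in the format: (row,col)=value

Answer: (0,3)=5

Derivation:
Step 1: ant0:(1,1)->N->(0,1) | ant1:(4,1)->N->(3,1) | ant2:(1,3)->N->(0,3)
  grid max=1 at (0,1)
Step 2: ant0:(0,1)->E->(0,2) | ant1:(3,1)->N->(2,1) | ant2:(0,3)->S->(1,3)
  grid max=1 at (0,2)
Step 3: ant0:(0,2)->E->(0,3) | ant1:(2,1)->N->(1,1) | ant2:(1,3)->N->(0,3)
  grid max=3 at (0,3)
Step 4: ant0:(0,3)->S->(1,3) | ant1:(1,1)->N->(0,1) | ant2:(0,3)->S->(1,3)
  grid max=3 at (1,3)
Step 5: ant0:(1,3)->N->(0,3) | ant1:(0,1)->E->(0,2) | ant2:(1,3)->N->(0,3)
  grid max=5 at (0,3)
Final grid:
  0 0 1 5
  0 0 0 2
  0 0 0 0
  0 0 0 0
  0 0 0 0
Max pheromone 5 at (0,3)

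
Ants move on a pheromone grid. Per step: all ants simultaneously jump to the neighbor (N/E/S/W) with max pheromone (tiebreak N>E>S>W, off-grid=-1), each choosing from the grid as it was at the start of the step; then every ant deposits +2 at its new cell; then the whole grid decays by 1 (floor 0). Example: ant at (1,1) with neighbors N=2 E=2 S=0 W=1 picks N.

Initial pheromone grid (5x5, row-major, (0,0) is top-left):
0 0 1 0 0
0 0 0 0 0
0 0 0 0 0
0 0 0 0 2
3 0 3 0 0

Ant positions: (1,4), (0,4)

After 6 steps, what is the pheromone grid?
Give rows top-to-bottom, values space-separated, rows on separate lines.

After step 1: ants at (0,4),(1,4)
  0 0 0 0 1
  0 0 0 0 1
  0 0 0 0 0
  0 0 0 0 1
  2 0 2 0 0
After step 2: ants at (1,4),(0,4)
  0 0 0 0 2
  0 0 0 0 2
  0 0 0 0 0
  0 0 0 0 0
  1 0 1 0 0
After step 3: ants at (0,4),(1,4)
  0 0 0 0 3
  0 0 0 0 3
  0 0 0 0 0
  0 0 0 0 0
  0 0 0 0 0
After step 4: ants at (1,4),(0,4)
  0 0 0 0 4
  0 0 0 0 4
  0 0 0 0 0
  0 0 0 0 0
  0 0 0 0 0
After step 5: ants at (0,4),(1,4)
  0 0 0 0 5
  0 0 0 0 5
  0 0 0 0 0
  0 0 0 0 0
  0 0 0 0 0
After step 6: ants at (1,4),(0,4)
  0 0 0 0 6
  0 0 0 0 6
  0 0 0 0 0
  0 0 0 0 0
  0 0 0 0 0

0 0 0 0 6
0 0 0 0 6
0 0 0 0 0
0 0 0 0 0
0 0 0 0 0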